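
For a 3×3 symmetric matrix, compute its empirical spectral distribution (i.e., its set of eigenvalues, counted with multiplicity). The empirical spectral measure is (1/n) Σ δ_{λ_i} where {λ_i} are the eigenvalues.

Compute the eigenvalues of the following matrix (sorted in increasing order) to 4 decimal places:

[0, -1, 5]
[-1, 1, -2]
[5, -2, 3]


Since M is real symmetric, all three eigenvalues are real; they are the roots of det(λI − M) = λ³ − (tr M) λ² + s λ − det M, where s is the sum of the principal 2×2 minors.
tr M = 0 + 1 + 3 = 4.
s = (0·1 − (-1)²) + (0·3 − 5²) + (1·3 − (-2)²) = -1 + (-25) + (-1) = -27.
det M (expand along row 1) = 0·(-1) − (-1)·7 + 5·(-3) = -8.
Characteristic polynomial: λ³ − 4λ² − 27λ + 8 = 0.
Substitute λ = y + (tr M)/3 = y + 1.333333 to remove the quadratic term: y³ + p·y + q = 0 with p = s − (tr M)²/3 = -32.333333 and q = −2(tr M)³/27 + (tr M)·s/3 − det M = -32.740741.
Three real roots ⇒ use the trigonometric (Viète) form: r = 2√(−p/3) = 6.565905, φ = arccos(3q/(p·r)) = arccos(0.462663) = 1.089800 rad.
y_k = r·cos(φ/3 − 2πk/3) for k = 0, 1, 2 gives y = 6.137421, -1.048221, -5.089200.
λ_k = y_k + 1.333333 gives λ = 7.4708, 0.2851, -3.7559 (check: the sum is 4.0000 = tr M).

Eigenvalues sorted in increasing order: [-3.7559, 0.2851, 7.4708].


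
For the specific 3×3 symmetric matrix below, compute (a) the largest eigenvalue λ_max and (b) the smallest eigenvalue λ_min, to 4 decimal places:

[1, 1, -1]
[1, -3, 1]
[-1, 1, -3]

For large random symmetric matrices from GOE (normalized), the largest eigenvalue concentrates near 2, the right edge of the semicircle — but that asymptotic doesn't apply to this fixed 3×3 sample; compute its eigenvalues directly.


Since M is real symmetric, all three eigenvalues are real; they are the roots of det(λI − M) = λ³ − (tr M) λ² + s λ − det M, where s is the sum of the principal 2×2 minors.
tr M = 1 + (-3) + (-3) = -5.
s = (1·(-3) − 1²) + (1·(-3) − (-1)²) + ((-3)·(-3) − 1²) = -4 + (-4) + 8 = 0.
det M (expand along row 1) = 1·8 − 1·(-2) + (-1)·(-2) = 12.
Characteristic polynomial: λ³ + 5λ² − 12 = 0.
Substitute λ = y + (tr M)/3 = y − 1.666667 to remove the quadratic term: y³ + p·y + q = 0 with p = s − (tr M)²/3 = -8.333333 and q = −2(tr M)³/27 + (tr M)·s/3 − det M = -2.740741.
Three real roots ⇒ use the trigonometric (Viète) form: r = 2√(−p/3) = 3.333333, φ = arccos(3q/(p·r)) = arccos(0.296000) = 1.270294 rad.
y_k = r·cos(φ/3 − 2πk/3) for k = 0, 1, 2 gives y = 3.038948, -0.333333, -2.705615.
λ_k = y_k − 1.666667 gives λ = 1.3723, -2.0000, -4.3723 (check: the sum is -5.0000 = tr M).

Hence λ_max = 1.3723 and λ_min = -4.3723.


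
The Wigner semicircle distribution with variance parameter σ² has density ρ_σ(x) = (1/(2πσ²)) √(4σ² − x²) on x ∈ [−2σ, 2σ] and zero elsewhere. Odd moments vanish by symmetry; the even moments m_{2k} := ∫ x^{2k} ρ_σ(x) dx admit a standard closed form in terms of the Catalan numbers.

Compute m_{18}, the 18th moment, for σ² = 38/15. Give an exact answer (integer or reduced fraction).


By the scaled semicircle moment identity, m_{2k} = σ^{2k} · C_k with k = 9.
C_9 = (1/(k+1)) · C(2k, k) = (1/10) · C(18, 9) = (1/10) · 48620 = 4862.
σ^{2k} = (σ²)^k = (38/15)^9 = 165216101262848/38443359375.

Therefore m_{18} = σ^{18} · C_9 = (165216101262848/38443359375) · 4862 = 803280684339966976/38443359375.


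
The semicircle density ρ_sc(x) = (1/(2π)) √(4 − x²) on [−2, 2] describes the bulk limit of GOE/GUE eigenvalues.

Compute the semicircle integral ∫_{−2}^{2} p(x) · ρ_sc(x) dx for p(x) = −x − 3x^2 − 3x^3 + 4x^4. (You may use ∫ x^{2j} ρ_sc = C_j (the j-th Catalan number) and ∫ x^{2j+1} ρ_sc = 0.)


Write p(x) = Σ a_i x^i, split into monomials and integrate each against ρ_sc separately.
Using ∫ x^{2j} ρ_sc = C_j = (1/(j+1)) C(2j, j) (Catalan numbers) and ∫ x^{2j+1} ρ_sc = 0 (odd monomials vanish by symmetry):
  i = 1 (odd): ∫ x^1 ρ_sc = 0 (vanishes)
  i = 2 (even): a_2 · C_{1} = -3 · 1 = -3
  i = 3 (odd): ∫ x^3 ρ_sc = 0 (vanishes)
  i = 4 (even): a_4 · C_{2} = 4 · 2 = 8

Summing the contributions: ∫_{−2}^{2} p(x) ρ_sc(x) dx = (-3) + 8 = 5.


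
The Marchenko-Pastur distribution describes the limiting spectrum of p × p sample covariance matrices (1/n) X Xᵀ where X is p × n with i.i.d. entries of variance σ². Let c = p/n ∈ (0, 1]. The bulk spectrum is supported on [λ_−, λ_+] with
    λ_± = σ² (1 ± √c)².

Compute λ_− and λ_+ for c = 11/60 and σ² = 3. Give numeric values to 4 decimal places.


c = 11/60 = 0.183333; √c = 0.428174.
λ_− = σ² (1 − √c)² = 3 · (1 − 0.428174)² = 3 · (0.571826)² = 0.980953.
λ_+ = σ² (1 + √c)² = 3 · (1 + 0.428174)² = 3 · (1.428174)² = 6.119047.

Rounded to 4 decimal places: λ_− ≈ 0.9810, λ_+ ≈ 6.1190.


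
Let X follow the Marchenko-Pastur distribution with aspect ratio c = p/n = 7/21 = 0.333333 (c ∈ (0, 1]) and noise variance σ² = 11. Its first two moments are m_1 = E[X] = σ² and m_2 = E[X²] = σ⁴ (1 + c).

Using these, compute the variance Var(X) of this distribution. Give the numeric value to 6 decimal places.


m_1 = E[X] = σ² = 11, so m_1² = 121.
m_2 = E[X²] = σ⁴ (1 + c) = 121 · (1 + 0.333333) = 121 · 1.333333 = 161.333333.
(Note m_2 − m_1² simplifies to c · σ⁴ = 0.333333 · 121.)

Var(X) = m_2 − m_1² = 161.333333 − 121 = 40.333333.


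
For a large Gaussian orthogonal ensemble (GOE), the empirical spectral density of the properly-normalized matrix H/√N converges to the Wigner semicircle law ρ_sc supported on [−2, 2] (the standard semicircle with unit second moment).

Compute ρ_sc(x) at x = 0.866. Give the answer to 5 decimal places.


ρ_sc(x) = (1/(2π)) √(4 − x²). With x = 0.866:
  4 − x² = 4 − (0.866)² = 4 − 0.749956 = 3.250044.
  √(4 − x²) = 1.802788.
  1/(2π) = 0.159155.
  ρ_sc(0.866) = 0.159155 · 1.802788 = 0.286923.

Rounded to 5 decimal places: ρ_sc(0.866) ≈ 0.28692.


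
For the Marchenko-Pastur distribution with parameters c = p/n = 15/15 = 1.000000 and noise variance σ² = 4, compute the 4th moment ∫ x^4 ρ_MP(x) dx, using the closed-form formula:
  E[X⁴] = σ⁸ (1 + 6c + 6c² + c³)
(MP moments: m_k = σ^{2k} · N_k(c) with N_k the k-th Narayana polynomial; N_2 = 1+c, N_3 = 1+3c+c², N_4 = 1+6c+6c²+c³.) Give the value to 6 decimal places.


E[X⁴] = σ⁸ (1 + 6c + 6c² + c³) (fourth MP moment). With σ² = 4 (so σ⁸ = 256) and c = 15/15 = 1.000000: E[X⁴] = 256 · (1 + 6·1.000000 + 6·(1.000000)² + (1.000000)³) = 256 · 14.000000.

So E[X^4] = 3584.000000.


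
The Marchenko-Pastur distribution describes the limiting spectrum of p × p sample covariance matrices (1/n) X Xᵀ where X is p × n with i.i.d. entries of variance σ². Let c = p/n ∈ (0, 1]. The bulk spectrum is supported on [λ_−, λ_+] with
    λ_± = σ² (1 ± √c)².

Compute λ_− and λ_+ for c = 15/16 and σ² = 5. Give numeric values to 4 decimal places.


c = 15/16 = 0.937500; √c = 0.968246.
λ_− = σ² (1 − √c)² = 5 · (1 − 0.968246)² = 5 · (0.031754)² = 0.005042.
λ_+ = σ² (1 + √c)² = 5 · (1 + 0.968246)² = 5 · (1.968246)² = 19.369958.

Rounded to 4 decimal places: λ_− ≈ 0.0050, λ_+ ≈ 19.3700.


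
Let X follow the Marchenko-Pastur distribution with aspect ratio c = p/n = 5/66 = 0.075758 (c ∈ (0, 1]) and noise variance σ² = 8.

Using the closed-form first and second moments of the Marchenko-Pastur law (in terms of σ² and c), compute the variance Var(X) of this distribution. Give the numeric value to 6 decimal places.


Recall the MP moments m_1 = E[X] = σ² and m_2 = E[X²] = σ⁴ (1 + c).
m_1 = E[X] = σ² = 8, so m_1² = 64.
m_2 = E[X²] = σ⁴ (1 + c) = 64 · (1 + 0.075758) = 64 · 1.075758 = 68.848485.
(Note m_2 − m_1² simplifies to c · σ⁴ = 0.075758 · 64.)

Var(X) = m_2 − m_1² = 68.848485 − 64 = 4.848485.


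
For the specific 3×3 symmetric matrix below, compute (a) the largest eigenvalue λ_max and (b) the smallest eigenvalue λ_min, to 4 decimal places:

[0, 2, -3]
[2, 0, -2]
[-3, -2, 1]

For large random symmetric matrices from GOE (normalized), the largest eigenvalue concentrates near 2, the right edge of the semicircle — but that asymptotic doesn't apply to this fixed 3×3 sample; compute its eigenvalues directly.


Since M is real symmetric, all three eigenvalues are real; they are the roots of det(λI − M) = λ³ − (tr M) λ² + s λ − det M, where s is the sum of the principal 2×2 minors.
tr M = 0 + 0 + 1 = 1.
s = (0·0 − 2²) + (0·1 − (-3)²) + (0·1 − (-2)²) = -4 + (-9) + (-4) = -17.
det M (expand along row 1) = 0·(-4) − 2·(-4) + (-3)·(-4) = 20.
Characteristic polynomial: λ³ − λ² − 17λ − 20 = 0.
Substitute λ = y + (tr M)/3 = y + 0.333333 to remove the quadratic term: y³ + p·y + q = 0 with p = s − (tr M)²/3 = -17.333333 and q = −2(tr M)³/27 + (tr M)·s/3 − det M = -25.740741.
Three real roots ⇒ use the trigonometric (Viète) form: r = 2√(−p/3) = 4.807402, φ = arccos(3q/(p·r)) = arccos(0.926723) = 0.385202 rad.
y_k = r·cos(φ/3 − 2πk/3) for k = 0, 1, 2 gives y = 4.767827, -1.850807, -2.917020.
λ_k = y_k + 0.333333 gives λ = 5.1012, -1.5175, -2.5837 (check: the sum is 1.0000 = tr M).

Hence λ_max = 5.1012 and λ_min = -2.5837.


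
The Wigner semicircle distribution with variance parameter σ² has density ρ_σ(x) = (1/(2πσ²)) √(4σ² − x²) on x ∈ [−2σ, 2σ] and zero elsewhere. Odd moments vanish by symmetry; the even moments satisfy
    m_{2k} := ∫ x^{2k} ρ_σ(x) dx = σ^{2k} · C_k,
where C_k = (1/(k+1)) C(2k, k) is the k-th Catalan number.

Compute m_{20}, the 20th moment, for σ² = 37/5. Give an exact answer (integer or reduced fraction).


By the scaled semicircle moment identity, m_{2k} = σ^{2k} · C_k with k = 10.
C_10 = (1/(k+1)) · C(2k, k) = (1/11) · C(20, 10) = (1/11) · 184756 = 16796.
σ^{2k} = (σ²)^k = (37/5)^10 = 4808584372417849/9765625.

Therefore m_{20} = σ^{20} · C_10 = (4808584372417849/9765625) · 16796 = 80764983119130191804/9765625.


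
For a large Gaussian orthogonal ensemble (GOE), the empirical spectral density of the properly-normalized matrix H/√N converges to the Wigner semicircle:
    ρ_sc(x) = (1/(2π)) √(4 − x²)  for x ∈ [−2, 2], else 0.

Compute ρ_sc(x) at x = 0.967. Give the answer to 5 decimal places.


ρ_sc(x) = (1/(2π)) √(4 − x²). With x = 0.967:
  4 − x² = 4 − (0.967)² = 4 − 0.935089 = 3.064911.
  √(4 − x²) = 1.750689.
  1/(2π) = 0.159155.
  ρ_sc(0.967) = 0.159155 · 1.750689 = 0.278631.

Rounded to 5 decimal places: ρ_sc(0.967) ≈ 0.27863.


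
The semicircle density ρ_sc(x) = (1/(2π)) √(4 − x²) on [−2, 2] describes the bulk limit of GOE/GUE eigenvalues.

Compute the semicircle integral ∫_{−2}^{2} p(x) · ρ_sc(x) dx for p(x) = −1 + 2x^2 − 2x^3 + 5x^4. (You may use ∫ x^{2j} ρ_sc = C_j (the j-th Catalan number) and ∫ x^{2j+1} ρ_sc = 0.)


Write p(x) = Σ a_i x^i, split into monomials and integrate each against ρ_sc separately.
Using ∫ x^{2j} ρ_sc = C_j = (1/(j+1)) C(2j, j) (Catalan numbers) and ∫ x^{2j+1} ρ_sc = 0 (odd monomials vanish by symmetry):
  i = 0 (even): a_0 · C_{0} = -1 · 1 = -1
  i = 2 (even): a_2 · C_{1} = 2 · 1 = 2
  i = 3 (odd): ∫ x^3 ρ_sc = 0 (vanishes)
  i = 4 (even): a_4 · C_{2} = 5 · 2 = 10

Summing the contributions: ∫_{−2}^{2} p(x) ρ_sc(x) dx = (-1) + 2 + 10 = 11.


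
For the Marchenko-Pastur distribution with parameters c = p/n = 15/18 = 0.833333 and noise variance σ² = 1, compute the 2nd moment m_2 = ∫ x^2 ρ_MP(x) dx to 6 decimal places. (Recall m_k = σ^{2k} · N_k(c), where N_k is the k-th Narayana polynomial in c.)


E[X²] = σ⁴ (1 + c) (second MP moment). With σ² = 1 (so σ⁴ = 1) and c = 15/18 = 0.833333: E[X²] = 1 · (1 + 0.833333) = 1 · 1.833333.

So E[X^2] = 1.833333.


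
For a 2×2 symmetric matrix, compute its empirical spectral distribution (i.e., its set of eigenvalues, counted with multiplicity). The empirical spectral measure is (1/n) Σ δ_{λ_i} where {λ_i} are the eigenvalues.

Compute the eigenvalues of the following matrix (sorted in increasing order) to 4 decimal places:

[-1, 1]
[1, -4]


Since M is real symmetric, both eigenvalues are real; they are the roots of det(λI − M) = λ² − (tr M) λ + det M.
tr M = -1 + (-4) = -5.
det M = (-1)·(-4) − 1² = 4 − 1 = 3.
Characteristic polynomial: λ² + 5λ + 3 = 0.
Discriminant Δ = (tr M)² − 4·det M = 25 − 12 = 13; √Δ = 3.605551.
λ = (tr M ± √Δ)/2 = (-5 ± 3.605551)/2, giving (tr M − √Δ)/2 = -4.3028 and (tr M + √Δ)/2 = -0.6972.

Eigenvalues sorted in increasing order: [-4.3028, -0.6972].


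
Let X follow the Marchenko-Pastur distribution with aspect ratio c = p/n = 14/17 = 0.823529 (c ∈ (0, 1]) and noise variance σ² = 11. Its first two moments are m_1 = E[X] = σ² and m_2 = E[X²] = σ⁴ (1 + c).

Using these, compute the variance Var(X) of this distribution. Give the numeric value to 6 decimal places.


m_1 = E[X] = σ² = 11, so m_1² = 121.
m_2 = E[X²] = σ⁴ (1 + c) = 121 · (1 + 0.823529) = 121 · 1.823529 = 220.647059.
(Note m_2 − m_1² simplifies to c · σ⁴ = 0.823529 · 121.)

Var(X) = m_2 − m_1² = 220.647059 − 121 = 99.647059.


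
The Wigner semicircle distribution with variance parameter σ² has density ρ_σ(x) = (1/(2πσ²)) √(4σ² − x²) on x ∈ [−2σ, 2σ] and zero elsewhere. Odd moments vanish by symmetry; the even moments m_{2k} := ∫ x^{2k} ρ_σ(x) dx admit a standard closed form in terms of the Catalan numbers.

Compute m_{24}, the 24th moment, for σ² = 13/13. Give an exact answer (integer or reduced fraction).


By the scaled semicircle moment identity, m_{2k} = σ^{2k} · C_k with k = 12.
C_12 = (1/(k+1)) · C(2k, k) = (1/13) · C(24, 12) = (1/13) · 2704156 = 208012.
σ^{2k} = (σ²)^k = (13/13)^12 = 1.

Therefore m_{24} = σ^{24} · C_12 = 1 · 208012 = 208012.


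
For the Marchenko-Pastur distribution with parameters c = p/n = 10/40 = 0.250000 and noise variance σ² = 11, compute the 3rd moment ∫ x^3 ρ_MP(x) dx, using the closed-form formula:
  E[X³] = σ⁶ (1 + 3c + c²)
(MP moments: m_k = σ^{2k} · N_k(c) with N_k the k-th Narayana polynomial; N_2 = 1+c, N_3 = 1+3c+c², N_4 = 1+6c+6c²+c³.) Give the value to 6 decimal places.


E[X³] = σ⁶ (1 + 3c + c²) (third MP moment). With σ² = 11 (so σ⁶ = 1331) and c = 10/40 = 0.250000: E[X³] = 1331 · (1 + 3·0.250000 + (0.250000)²) = 1331 · 1.812500.

So E[X^3] = 2412.437500.


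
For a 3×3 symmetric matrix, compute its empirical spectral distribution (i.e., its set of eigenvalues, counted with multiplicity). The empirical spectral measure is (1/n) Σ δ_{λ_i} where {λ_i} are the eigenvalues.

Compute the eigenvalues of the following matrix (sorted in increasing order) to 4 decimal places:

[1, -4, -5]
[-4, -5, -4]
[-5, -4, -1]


Since M is real symmetric, all three eigenvalues are real; they are the roots of det(λI − M) = λ³ − (tr M) λ² + s λ − det M, where s is the sum of the principal 2×2 minors.
tr M = 1 + (-5) + (-1) = -5.
s = (1·(-5) − (-4)²) + (1·(-1) − (-5)²) + ((-5)·(-1) − (-4)²) = -21 + (-26) + (-11) = -58.
det M (expand along row 1) = 1·(-11) − (-4)·(-16) + (-5)·(-9) = -30.
Characteristic polynomial: λ³ + 5λ² − 58λ + 30 = 0.
Substitute λ = y + (tr M)/3 = y − 1.666667 to remove the quadratic term: y³ + p·y + q = 0 with p = s − (tr M)²/3 = -66.333333 and q = −2(tr M)³/27 + (tr M)·s/3 − det M = 135.925926.
Three real roots ⇒ use the trigonometric (Viète) form: r = 2√(−p/3) = 9.404491, φ = arccos(3q/(p·r)) = arccos(-0.653667) = 2.283216 rad.
y_k = r·cos(φ/3 − 2πk/3) for k = 0, 1, 2 gives y = 6.809764, 2.212383, -9.022147.
λ_k = y_k − 1.666667 gives λ = 5.1431, 0.5457, -10.6888 (check: the sum is -5.0000 = tr M).

Eigenvalues sorted in increasing order: [-10.6888, 0.5457, 5.1431].


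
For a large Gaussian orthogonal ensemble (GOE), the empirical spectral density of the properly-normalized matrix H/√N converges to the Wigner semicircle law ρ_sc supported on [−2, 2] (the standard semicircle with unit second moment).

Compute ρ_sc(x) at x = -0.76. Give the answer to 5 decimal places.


ρ_sc(x) = (1/(2π)) √(4 − x²). With x = -0.76:
  4 − x² = 4 − (-0.76)² = 4 − 0.577600 = 3.422400.
  √(4 − x²) = 1.849973.
  1/(2π) = 0.159155.
  ρ_sc(-0.76) = 0.159155 · 1.849973 = 0.294432.

Rounded to 5 decimal places: ρ_sc(-0.76) ≈ 0.29443.


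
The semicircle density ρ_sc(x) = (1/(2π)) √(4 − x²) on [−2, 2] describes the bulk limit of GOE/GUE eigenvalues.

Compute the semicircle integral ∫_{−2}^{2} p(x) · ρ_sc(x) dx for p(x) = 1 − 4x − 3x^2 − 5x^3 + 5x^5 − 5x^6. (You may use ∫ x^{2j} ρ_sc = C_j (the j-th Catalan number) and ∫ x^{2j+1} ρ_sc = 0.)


Write p(x) = Σ a_i x^i, split into monomials and integrate each against ρ_sc separately.
Using ∫ x^{2j} ρ_sc = C_j = (1/(j+1)) C(2j, j) (Catalan numbers) and ∫ x^{2j+1} ρ_sc = 0 (odd monomials vanish by symmetry):
  i = 0 (even): a_0 · C_{0} = 1 · 1 = 1
  i = 1 (odd): ∫ x^1 ρ_sc = 0 (vanishes)
  i = 2 (even): a_2 · C_{1} = -3 · 1 = -3
  i = 3 (odd): ∫ x^3 ρ_sc = 0 (vanishes)
  i = 5 (odd): ∫ x^5 ρ_sc = 0 (vanishes)
  i = 6 (even): a_6 · C_{3} = -5 · 5 = -25

Summing the contributions: ∫_{−2}^{2} p(x) ρ_sc(x) dx = 1 + (-3) + (-25) = -27.


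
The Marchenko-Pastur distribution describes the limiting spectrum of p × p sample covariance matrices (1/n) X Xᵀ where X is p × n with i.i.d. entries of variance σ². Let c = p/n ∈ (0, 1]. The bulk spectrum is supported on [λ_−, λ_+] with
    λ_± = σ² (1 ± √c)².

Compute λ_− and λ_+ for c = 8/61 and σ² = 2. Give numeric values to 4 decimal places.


c = 8/61 = 0.131148; √c = 0.362143.
λ_− = σ² (1 − √c)² = 2 · (1 − 0.362143)² = 2 · (0.637857)² = 0.813723.
λ_+ = σ² (1 + √c)² = 2 · (1 + 0.362143)² = 2 · (1.362143)² = 3.710867.

Rounded to 4 decimal places: λ_− ≈ 0.8137, λ_+ ≈ 3.7109.


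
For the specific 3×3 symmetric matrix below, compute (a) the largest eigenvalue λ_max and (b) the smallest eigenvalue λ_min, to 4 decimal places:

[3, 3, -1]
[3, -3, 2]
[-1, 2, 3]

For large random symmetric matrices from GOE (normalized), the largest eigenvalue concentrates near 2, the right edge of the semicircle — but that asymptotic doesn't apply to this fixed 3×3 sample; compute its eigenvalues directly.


Since M is real symmetric, all three eigenvalues are real; they are the roots of det(λI − M) = λ³ − (tr M) λ² + s λ − det M, where s is the sum of the principal 2×2 minors.
tr M = 3 + (-3) + 3 = 3.
s = (3·(-3) − 3²) + (3·3 − (-1)²) + ((-3)·3 − 2²) = -18 + 8 + (-13) = -23.
det M (expand along row 1) = 3·(-13) − 3·11 + (-1)·3 = -75.
Characteristic polynomial: λ³ − 3λ² − 23λ + 75 = 0.
Substitute λ = y + (tr M)/3 = y + 1.000000 to remove the quadratic term: y³ + p·y + q = 0 with p = s − (tr M)²/3 = -26.000000 and q = −2(tr M)³/27 + (tr M)·s/3 − det M = 50.000000.
Three real roots ⇒ use the trigonometric (Viète) form: r = 2√(−p/3) = 5.887841, φ = arccos(3q/(p·r)) = arccos(-0.979855) = 2.940531 rad.
y_k = r·cos(φ/3 − 2πk/3) for k = 0, 1, 2 gives y = 3.278794, 2.595828, -5.874622.
λ_k = y_k + 1.000000 gives λ = 4.2788, 3.5958, -4.8746 (check: the sum is 3.0000 = tr M).

Hence λ_max = 4.2788 and λ_min = -4.8746.


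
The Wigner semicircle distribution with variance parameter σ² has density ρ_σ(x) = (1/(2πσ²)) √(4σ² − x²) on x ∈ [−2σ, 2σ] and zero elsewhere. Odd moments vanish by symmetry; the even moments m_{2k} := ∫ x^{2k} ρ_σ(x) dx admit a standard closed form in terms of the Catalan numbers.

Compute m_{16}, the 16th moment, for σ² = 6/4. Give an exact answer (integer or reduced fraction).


By the scaled semicircle moment identity, m_{2k} = σ^{2k} · C_k with k = 8.
C_8 = (1/(k+1)) · C(2k, k) = (1/9) · C(16, 8) = (1/9) · 12870 = 1430.
σ^{2k} = (σ²)^k = (6/4)^8 = 6561/256.

Therefore m_{16} = σ^{16} · C_8 = (6561/256) · 1430 = 4691115/128.


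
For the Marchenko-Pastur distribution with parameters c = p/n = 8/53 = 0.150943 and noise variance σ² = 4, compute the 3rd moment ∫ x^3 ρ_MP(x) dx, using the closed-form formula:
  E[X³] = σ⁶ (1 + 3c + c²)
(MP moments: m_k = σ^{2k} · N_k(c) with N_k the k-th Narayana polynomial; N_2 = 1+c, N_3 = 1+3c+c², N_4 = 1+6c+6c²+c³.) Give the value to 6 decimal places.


E[X³] = σ⁶ (1 + 3c + c²) (third MP moment). With σ² = 4 (so σ⁶ = 64) and c = 8/53 = 0.150943: E[X³] = 64 · (1 + 3·0.150943 + (0.150943)²) = 64 · 1.475614.

So E[X^3] = 94.439302.


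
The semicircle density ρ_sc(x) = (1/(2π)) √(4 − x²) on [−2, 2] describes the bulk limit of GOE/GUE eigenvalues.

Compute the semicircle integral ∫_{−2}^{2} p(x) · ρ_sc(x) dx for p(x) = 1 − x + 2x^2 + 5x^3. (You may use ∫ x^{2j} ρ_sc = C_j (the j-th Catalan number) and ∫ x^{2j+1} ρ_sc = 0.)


Write p(x) = Σ a_i x^i, split into monomials and integrate each against ρ_sc separately.
Using ∫ x^{2j} ρ_sc = C_j = (1/(j+1)) C(2j, j) (Catalan numbers) and ∫ x^{2j+1} ρ_sc = 0 (odd monomials vanish by symmetry):
  i = 0 (even): a_0 · C_{0} = 1 · 1 = 1
  i = 1 (odd): ∫ x^1 ρ_sc = 0 (vanishes)
  i = 2 (even): a_2 · C_{1} = 2 · 1 = 2
  i = 3 (odd): ∫ x^3 ρ_sc = 0 (vanishes)

Summing the contributions: ∫_{−2}^{2} p(x) ρ_sc(x) dx = 1 + 2 = 3.


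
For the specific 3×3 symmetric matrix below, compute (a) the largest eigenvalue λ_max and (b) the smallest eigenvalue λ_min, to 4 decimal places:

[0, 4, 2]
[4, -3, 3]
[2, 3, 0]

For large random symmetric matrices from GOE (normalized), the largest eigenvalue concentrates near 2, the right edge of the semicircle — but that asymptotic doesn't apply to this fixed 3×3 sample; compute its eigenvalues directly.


Since M is real symmetric, all three eigenvalues are real; they are the roots of det(λI − M) = λ³ − (tr M) λ² + s λ − det M, where s is the sum of the principal 2×2 minors.
tr M = 0 + (-3) + 0 = -3.
s = (0·(-3) − 4²) + (0·0 − 2²) + ((-3)·0 − 3²) = -16 + (-4) + (-9) = -29.
det M (expand along row 1) = 0·(-9) − 4·(-6) + 2·18 = 60.
Characteristic polynomial: λ³ + 3λ² − 29λ − 60 = 0.
Substitute λ = y + (tr M)/3 = y − 1.000000 to remove the quadratic term: y³ + p·y + q = 0 with p = s − (tr M)²/3 = -32.000000 and q = −2(tr M)³/27 + (tr M)·s/3 − det M = -29.000000.
Three real roots ⇒ use the trigonometric (Viète) form: r = 2√(−p/3) = 6.531973, φ = arccos(3q/(p·r)) = arccos(0.416222) = 1.141510 rad.
y_k = r·cos(φ/3 − 2πk/3) for k = 0, 1, 2 gives y = 6.064792, -0.931509, -5.133283.
λ_k = y_k − 1.000000 gives λ = 5.0648, -1.9315, -6.1333 (check: the sum is -3.0000 = tr M).

Hence λ_max = 5.0648 and λ_min = -6.1333.


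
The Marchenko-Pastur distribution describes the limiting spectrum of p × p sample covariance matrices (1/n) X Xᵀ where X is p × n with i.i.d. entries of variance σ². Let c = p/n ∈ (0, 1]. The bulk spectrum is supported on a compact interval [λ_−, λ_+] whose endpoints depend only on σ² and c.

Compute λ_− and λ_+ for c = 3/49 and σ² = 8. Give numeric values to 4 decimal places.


c = 3/49 = 0.061224; √c = 0.247436.
λ_− = σ² (1 − √c)² = 8 · (1 − 0.247436)² = 8 · (0.752564)² = 4.530823.
λ_+ = σ² (1 + √c)² = 8 · (1 + 0.247436)² = 8 · (1.247436)² = 12.448769.

Rounded to 4 decimal places: λ_− ≈ 4.5308, λ_+ ≈ 12.4488.


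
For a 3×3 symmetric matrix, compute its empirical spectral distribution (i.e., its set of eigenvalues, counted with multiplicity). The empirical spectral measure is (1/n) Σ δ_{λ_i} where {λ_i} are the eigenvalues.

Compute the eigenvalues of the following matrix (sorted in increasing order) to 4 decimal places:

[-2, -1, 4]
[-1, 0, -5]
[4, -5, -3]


Since M is real symmetric, all three eigenvalues are real; they are the roots of det(λI − M) = λ³ − (tr M) λ² + s λ − det M, where s is the sum of the principal 2×2 minors.
tr M = -2 + 0 + (-3) = -5.
s = ((-2)·0 − (-1)²) + ((-2)·(-3) − 4²) + (0·(-3) − (-5)²) = -1 + (-10) + (-25) = -36.
det M (expand along row 1) = (-2)·(-25) − (-1)·23 + 4·5 = 93.
Characteristic polynomial: λ³ + 5λ² − 36λ − 93 = 0.
Substitute λ = y + (tr M)/3 = y − 1.666667 to remove the quadratic term: y³ + p·y + q = 0 with p = s − (tr M)²/3 = -44.333333 and q = −2(tr M)³/27 + (tr M)·s/3 − det M = -23.740741.
Three real roots ⇒ use the trigonometric (Viète) form: r = 2√(−p/3) = 7.688375, φ = arccos(3q/(p·r)) = arccos(0.208954) = 1.360291 rad.
y_k = r·cos(φ/3 − 2πk/3) for k = 0, 1, 2 gives y = 6.911463, -0.539038, -6.372424.
λ_k = y_k − 1.666667 gives λ = 5.2448, -2.2057, -8.0391 (check: the sum is -5.0000 = tr M).

Eigenvalues sorted in increasing order: [-8.0391, -2.2057, 5.2448].


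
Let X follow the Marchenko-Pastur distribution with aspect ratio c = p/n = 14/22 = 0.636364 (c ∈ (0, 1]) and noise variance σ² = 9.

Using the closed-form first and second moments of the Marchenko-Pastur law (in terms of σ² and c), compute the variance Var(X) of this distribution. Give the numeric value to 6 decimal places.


Recall the MP moments m_1 = E[X] = σ² and m_2 = E[X²] = σ⁴ (1 + c).
m_1 = E[X] = σ² = 9, so m_1² = 81.
m_2 = E[X²] = σ⁴ (1 + c) = 81 · (1 + 0.636364) = 81 · 1.636364 = 132.545455.
(Note m_2 − m_1² simplifies to c · σ⁴ = 0.636364 · 81.)

Var(X) = m_2 − m_1² = 132.545455 − 81 = 51.545455.


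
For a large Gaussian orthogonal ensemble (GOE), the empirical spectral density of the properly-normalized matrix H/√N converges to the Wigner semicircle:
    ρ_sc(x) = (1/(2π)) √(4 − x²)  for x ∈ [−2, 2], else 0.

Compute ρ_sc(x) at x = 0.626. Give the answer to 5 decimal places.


ρ_sc(x) = (1/(2π)) √(4 − x²). With x = 0.626:
  4 − x² = 4 − (0.626)² = 4 − 0.391876 = 3.608124.
  √(4 − x²) = 1.899506.
  1/(2π) = 0.159155.
  ρ_sc(0.626) = 0.159155 · 1.899506 = 0.302316.

Rounded to 5 decimal places: ρ_sc(0.626) ≈ 0.30232.


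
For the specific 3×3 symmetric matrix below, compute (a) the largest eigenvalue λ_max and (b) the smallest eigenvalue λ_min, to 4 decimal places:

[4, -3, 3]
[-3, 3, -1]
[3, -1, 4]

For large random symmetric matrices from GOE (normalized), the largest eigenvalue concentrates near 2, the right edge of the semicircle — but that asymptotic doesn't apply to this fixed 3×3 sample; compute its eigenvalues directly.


Since M is real symmetric, all three eigenvalues are real; they are the roots of det(λI − M) = λ³ − (tr M) λ² + s λ − det M, where s is the sum of the principal 2×2 minors.
tr M = 4 + 3 + 4 = 11.
s = (4·3 − (-3)²) + (4·4 − 3²) + (3·4 − (-1)²) = 3 + 7 + 11 = 21.
det M (expand along row 1) = 4·11 − (-3)·(-9) + 3·(-6) = -1.
Characteristic polynomial: λ³ − 11λ² + 21λ + 1 = 0.
Substitute λ = y + (tr M)/3 = y + 3.666667 to remove the quadratic term: y³ + p·y + q = 0 with p = s − (tr M)²/3 = -19.333333 and q = −2(tr M)³/27 + (tr M)·s/3 − det M = -20.592593.
Three real roots ⇒ use the trigonometric (Viète) form: r = 2√(−p/3) = 5.077182, φ = arccos(3q/(p·r)) = arccos(0.629365) = 0.890060 rad.
y_k = r·cos(φ/3 − 2πk/3) for k = 0, 1, 2 gives y = 4.855362, -1.142213, -3.713149.
λ_k = y_k + 3.666667 gives λ = 8.5220, 2.5245, -0.0465 (check: the sum is 11.0000 = tr M).

Hence λ_max = 8.5220 and λ_min = -0.0465.


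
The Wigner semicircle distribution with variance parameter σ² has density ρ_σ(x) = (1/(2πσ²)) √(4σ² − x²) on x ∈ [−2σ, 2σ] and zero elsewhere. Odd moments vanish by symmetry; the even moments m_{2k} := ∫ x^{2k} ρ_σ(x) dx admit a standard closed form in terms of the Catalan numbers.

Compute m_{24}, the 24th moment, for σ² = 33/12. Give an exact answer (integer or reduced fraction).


By the scaled semicircle moment identity, m_{2k} = σ^{2k} · C_k with k = 12.
C_12 = (1/(k+1)) · C(2k, k) = (1/13) · C(24, 12) = (1/13) · 2704156 = 208012.
σ^{2k} = (σ²)^k = (33/12)^12 = 3138428376721/16777216.

Therefore m_{24} = σ^{24} · C_12 = (3138428376721/16777216) · 208012 = 163207690874622163/4194304.


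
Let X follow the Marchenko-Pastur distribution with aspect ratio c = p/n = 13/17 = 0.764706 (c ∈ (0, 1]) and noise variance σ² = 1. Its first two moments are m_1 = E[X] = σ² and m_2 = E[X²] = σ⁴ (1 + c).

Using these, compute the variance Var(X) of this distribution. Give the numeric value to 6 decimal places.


m_1 = E[X] = σ² = 1, so m_1² = 1.
m_2 = E[X²] = σ⁴ (1 + c) = 1 · (1 + 0.764706) = 1 · 1.764706 = 1.764706.
(Note m_2 − m_1² simplifies to c · σ⁴ = 0.764706 · 1.)

Var(X) = m_2 − m_1² = 1.764706 − 1 = 0.764706.


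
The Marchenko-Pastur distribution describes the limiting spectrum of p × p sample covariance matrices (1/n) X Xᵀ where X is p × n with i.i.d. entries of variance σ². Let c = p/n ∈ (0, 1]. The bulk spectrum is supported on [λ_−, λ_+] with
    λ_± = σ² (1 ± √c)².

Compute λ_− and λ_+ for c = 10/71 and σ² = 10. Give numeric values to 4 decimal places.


c = 10/71 = 0.140845; √c = 0.375293.
λ_− = σ² (1 − √c)² = 10 · (1 − 0.375293)² = 10 · (0.624707)² = 3.902584.
λ_+ = σ² (1 + √c)² = 10 · (1 + 0.375293)² = 10 · (1.375293)² = 18.914317.

Rounded to 4 decimal places: λ_− ≈ 3.9026, λ_+ ≈ 18.9143.


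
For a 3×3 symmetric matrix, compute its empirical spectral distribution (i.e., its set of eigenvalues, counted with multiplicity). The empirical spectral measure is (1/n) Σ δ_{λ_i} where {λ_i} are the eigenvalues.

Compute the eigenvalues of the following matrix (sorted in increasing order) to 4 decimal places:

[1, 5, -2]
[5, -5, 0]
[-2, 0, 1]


Since M is real symmetric, all three eigenvalues are real; they are the roots of det(λI − M) = λ³ − (tr M) λ² + s λ − det M, where s is the sum of the principal 2×2 minors.
tr M = 1 + (-5) + 1 = -3.
s = (1·(-5) − 5²) + (1·1 − (-2)²) + ((-5)·1 − 0²) = -30 + (-3) + (-5) = -38.
det M (expand along row 1) = 1·(-5) − 5·5 + (-2)·(-10) = -10.
Characteristic polynomial: λ³ + 3λ² − 38λ + 10 = 0.
Substitute λ = y + (tr M)/3 = y − 1.000000 to remove the quadratic term: y³ + p·y + q = 0 with p = s − (tr M)²/3 = -41.000000 and q = −2(tr M)³/27 + (tr M)·s/3 − det M = 50.000000.
Three real roots ⇒ use the trigonometric (Viète) form: r = 2√(−p/3) = 7.393691, φ = arccos(3q/(p·r)) = arccos(-0.494819) = 2.088423 rad.
y_k = r·cos(φ/3 − 2πk/3) for k = 0, 1, 2 gives y = 5.673346, 1.269402, -6.942749.
λ_k = y_k − 1.000000 gives λ = 4.6733, 0.2694, -7.9427 (check: the sum is -3.0000 = tr M).

Eigenvalues sorted in increasing order: [-7.9427, 0.2694, 4.6733].


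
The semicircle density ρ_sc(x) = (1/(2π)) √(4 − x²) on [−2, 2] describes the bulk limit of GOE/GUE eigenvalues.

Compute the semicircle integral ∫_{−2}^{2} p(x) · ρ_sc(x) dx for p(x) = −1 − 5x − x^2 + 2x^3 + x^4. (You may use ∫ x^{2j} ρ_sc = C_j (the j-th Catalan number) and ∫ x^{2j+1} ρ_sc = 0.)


Write p(x) = Σ a_i x^i, split into monomials and integrate each against ρ_sc separately.
Using ∫ x^{2j} ρ_sc = C_j = (1/(j+1)) C(2j, j) (Catalan numbers) and ∫ x^{2j+1} ρ_sc = 0 (odd monomials vanish by symmetry):
  i = 0 (even): a_0 · C_{0} = -1 · 1 = -1
  i = 1 (odd): ∫ x^1 ρ_sc = 0 (vanishes)
  i = 2 (even): a_2 · C_{1} = -1 · 1 = -1
  i = 3 (odd): ∫ x^3 ρ_sc = 0 (vanishes)
  i = 4 (even): a_4 · C_{2} = 1 · 2 = 2

Summing the contributions: ∫_{−2}^{2} p(x) ρ_sc(x) dx = (-1) + (-1) + 2 = 0.


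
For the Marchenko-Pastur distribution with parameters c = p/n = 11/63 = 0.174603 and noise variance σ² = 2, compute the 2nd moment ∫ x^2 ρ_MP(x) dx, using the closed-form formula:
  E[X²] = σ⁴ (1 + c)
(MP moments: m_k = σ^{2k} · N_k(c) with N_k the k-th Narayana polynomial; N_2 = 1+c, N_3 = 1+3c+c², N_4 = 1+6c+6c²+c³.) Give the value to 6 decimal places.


E[X²] = σ⁴ (1 + c) (second MP moment). With σ² = 2 (so σ⁴ = 4) and c = 11/63 = 0.174603: E[X²] = 4 · (1 + 0.174603) = 4 · 1.174603.

So E[X^2] = 4.698413.


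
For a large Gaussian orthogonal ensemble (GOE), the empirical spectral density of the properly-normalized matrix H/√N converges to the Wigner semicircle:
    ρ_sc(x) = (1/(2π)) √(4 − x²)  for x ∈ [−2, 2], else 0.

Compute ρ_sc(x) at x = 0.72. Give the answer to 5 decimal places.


ρ_sc(x) = (1/(2π)) √(4 − x²). With x = 0.72:
  4 − x² = 4 − (0.72)² = 4 − 0.518400 = 3.481600.
  √(4 − x²) = 1.865905.
  1/(2π) = 0.159155.
  ρ_sc(0.72) = 0.159155 · 1.865905 = 0.296968.

Rounded to 5 decimal places: ρ_sc(0.72) ≈ 0.29697.


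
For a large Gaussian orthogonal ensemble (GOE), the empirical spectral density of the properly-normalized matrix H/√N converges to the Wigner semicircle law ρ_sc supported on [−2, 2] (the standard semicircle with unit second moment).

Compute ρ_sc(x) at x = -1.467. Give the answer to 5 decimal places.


ρ_sc(x) = (1/(2π)) √(4 − x²). With x = -1.467:
  4 − x² = 4 − (-1.467)² = 4 − 2.152089 = 1.847911.
  √(4 − x²) = 1.359379.
  1/(2π) = 0.159155.
  ρ_sc(-1.467) = 0.159155 · 1.359379 = 0.216352.

Rounded to 5 decimal places: ρ_sc(-1.467) ≈ 0.21635.


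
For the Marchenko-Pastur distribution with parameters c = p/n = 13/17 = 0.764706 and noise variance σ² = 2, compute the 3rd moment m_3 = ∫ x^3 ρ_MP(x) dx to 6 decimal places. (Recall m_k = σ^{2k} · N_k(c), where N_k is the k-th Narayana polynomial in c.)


E[X³] = σ⁶ (1 + 3c + c²) (third MP moment). With σ² = 2 (so σ⁶ = 8) and c = 13/17 = 0.764706: E[X³] = 8 · (1 + 3·0.764706 + (0.764706)²) = 8 · 3.878893.

So E[X^3] = 31.031142.


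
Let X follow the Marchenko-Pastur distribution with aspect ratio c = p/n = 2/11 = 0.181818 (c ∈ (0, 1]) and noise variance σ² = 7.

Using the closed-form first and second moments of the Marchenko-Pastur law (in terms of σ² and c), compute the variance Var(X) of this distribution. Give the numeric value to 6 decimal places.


Recall the MP moments m_1 = E[X] = σ² and m_2 = E[X²] = σ⁴ (1 + c).
m_1 = E[X] = σ² = 7, so m_1² = 49.
m_2 = E[X²] = σ⁴ (1 + c) = 49 · (1 + 0.181818) = 49 · 1.181818 = 57.909091.
(Note m_2 − m_1² simplifies to c · σ⁴ = 0.181818 · 49.)

Var(X) = m_2 − m_1² = 57.909091 − 49 = 8.909091.


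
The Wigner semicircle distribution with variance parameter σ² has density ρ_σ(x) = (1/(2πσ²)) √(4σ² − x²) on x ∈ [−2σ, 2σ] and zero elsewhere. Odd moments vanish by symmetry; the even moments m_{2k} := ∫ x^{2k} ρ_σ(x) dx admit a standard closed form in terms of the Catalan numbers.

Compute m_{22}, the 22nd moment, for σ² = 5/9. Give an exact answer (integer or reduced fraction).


By the scaled semicircle moment identity, m_{2k} = σ^{2k} · C_k with k = 11.
C_11 = (1/(k+1)) · C(2k, k) = (1/12) · C(22, 11) = (1/12) · 705432 = 58786.
σ^{2k} = (σ²)^k = (5/9)^11 = 48828125/31381059609.

Therefore m_{22} = σ^{22} · C_11 = (48828125/31381059609) · 58786 = 2870410156250/31381059609.


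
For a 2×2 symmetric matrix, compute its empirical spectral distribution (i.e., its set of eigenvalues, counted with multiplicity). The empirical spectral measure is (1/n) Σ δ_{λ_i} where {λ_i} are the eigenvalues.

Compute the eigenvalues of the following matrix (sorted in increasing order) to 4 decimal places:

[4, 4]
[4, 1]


Since M is real symmetric, both eigenvalues are real; they are the roots of det(λI − M) = λ² − (tr M) λ + det M.
tr M = 4 + 1 = 5.
det M = 4·1 − 4² = 4 − 16 = -12.
Characteristic polynomial: λ² − 5λ − 12 = 0.
Discriminant Δ = (tr M)² − 4·det M = 25 − (-48) = 73; √Δ = 8.544004.
λ = (tr M ± √Δ)/2 = (5 ± 8.544004)/2, giving (tr M − √Δ)/2 = -1.7720 and (tr M + √Δ)/2 = 6.7720.

Eigenvalues sorted in increasing order: [-1.7720, 6.7720].


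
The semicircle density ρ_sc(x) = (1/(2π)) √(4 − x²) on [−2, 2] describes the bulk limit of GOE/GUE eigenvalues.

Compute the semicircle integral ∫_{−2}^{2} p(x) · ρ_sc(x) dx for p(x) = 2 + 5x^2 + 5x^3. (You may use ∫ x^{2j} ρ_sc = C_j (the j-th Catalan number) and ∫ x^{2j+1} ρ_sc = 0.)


Write p(x) = Σ a_i x^i, split into monomials and integrate each against ρ_sc separately.
Using ∫ x^{2j} ρ_sc = C_j = (1/(j+1)) C(2j, j) (Catalan numbers) and ∫ x^{2j+1} ρ_sc = 0 (odd monomials vanish by symmetry):
  i = 0 (even): a_0 · C_{0} = 2 · 1 = 2
  i = 2 (even): a_2 · C_{1} = 5 · 1 = 5
  i = 3 (odd): ∫ x^3 ρ_sc = 0 (vanishes)

Summing the contributions: ∫_{−2}^{2} p(x) ρ_sc(x) dx = 2 + 5 = 7.


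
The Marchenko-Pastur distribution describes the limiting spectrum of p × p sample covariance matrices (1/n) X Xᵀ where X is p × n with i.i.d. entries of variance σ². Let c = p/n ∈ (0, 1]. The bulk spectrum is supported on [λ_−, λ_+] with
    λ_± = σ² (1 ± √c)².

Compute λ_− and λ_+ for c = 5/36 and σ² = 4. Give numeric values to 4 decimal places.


c = 5/36 = 0.138889; √c = 0.372678.
λ_− = σ² (1 − √c)² = 4 · (1 − 0.372678)² = 4 · (0.627322)² = 1.574132.
λ_+ = σ² (1 + √c)² = 4 · (1 + 0.372678)² = 4 · (1.372678)² = 7.536980.

Rounded to 4 decimal places: λ_− ≈ 1.5741, λ_+ ≈ 7.5370.


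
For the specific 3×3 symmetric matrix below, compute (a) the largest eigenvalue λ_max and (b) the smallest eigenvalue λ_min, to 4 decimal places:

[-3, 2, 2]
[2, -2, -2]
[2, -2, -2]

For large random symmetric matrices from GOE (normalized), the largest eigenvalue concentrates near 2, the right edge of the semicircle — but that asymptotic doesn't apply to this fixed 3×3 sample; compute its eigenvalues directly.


Since M is real symmetric, all three eigenvalues are real; they are the roots of det(λI − M) = λ³ − (tr M) λ² + s λ − det M, where s is the sum of the principal 2×2 minors.
tr M = -3 + (-2) + (-2) = -7.
s = ((-3)·(-2) − 2²) + ((-3)·(-2) − 2²) + ((-2)·(-2) − (-2)²) = 2 + 2 + 0 = 4.
det M (expand along row 1) = (-3)·0 − 2·0 + 2·0 = 0.
Characteristic polynomial: λ³ + 7λ² + 4λ = 0.
Substitute λ = y + (tr M)/3 = y − 2.333333 to remove the quadratic term: y³ + p·y + q = 0 with p = s − (tr M)²/3 = -12.333333 and q = −2(tr M)³/27 + (tr M)·s/3 − det M = 16.074074.
Three real roots ⇒ use the trigonometric (Viète) form: r = 2√(−p/3) = 4.055175, φ = arccos(3q/(p·r)) = arccos(-0.964178) = 2.873123 rad.
y_k = r·cos(φ/3 − 2πk/3) for k = 0, 1, 2 gives y = 2.333333, 1.705615, -4.038948.
λ_k = y_k − 2.333333 gives λ = 0.0000, -0.6277, -6.3723 (check: the sum is -7.0000 = tr M).

Hence λ_max = 0.0000 and λ_min = -6.3723.


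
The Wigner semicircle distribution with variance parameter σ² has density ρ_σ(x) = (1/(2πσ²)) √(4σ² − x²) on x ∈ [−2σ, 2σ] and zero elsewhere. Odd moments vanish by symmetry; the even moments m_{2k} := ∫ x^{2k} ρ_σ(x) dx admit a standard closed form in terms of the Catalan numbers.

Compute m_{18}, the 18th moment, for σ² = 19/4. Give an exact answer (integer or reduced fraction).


By the scaled semicircle moment identity, m_{2k} = σ^{2k} · C_k with k = 9.
C_9 = (1/(k+1)) · C(2k, k) = (1/10) · C(18, 9) = (1/10) · 48620 = 4862.
σ^{2k} = (σ²)^k = (19/4)^9 = 322687697779/262144.

Therefore m_{18} = σ^{18} · C_9 = (322687697779/262144) · 4862 = 784453793300749/131072.


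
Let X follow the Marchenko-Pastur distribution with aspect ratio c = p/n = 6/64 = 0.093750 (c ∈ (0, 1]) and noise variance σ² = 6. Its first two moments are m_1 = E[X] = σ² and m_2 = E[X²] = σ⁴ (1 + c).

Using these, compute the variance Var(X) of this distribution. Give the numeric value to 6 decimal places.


m_1 = E[X] = σ² = 6, so m_1² = 36.
m_2 = E[X²] = σ⁴ (1 + c) = 36 · (1 + 0.093750) = 36 · 1.093750 = 39.375000.
(Note m_2 − m_1² simplifies to c · σ⁴ = 0.093750 · 36.)

Var(X) = m_2 − m_1² = 39.375000 − 36 = 3.375000.
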